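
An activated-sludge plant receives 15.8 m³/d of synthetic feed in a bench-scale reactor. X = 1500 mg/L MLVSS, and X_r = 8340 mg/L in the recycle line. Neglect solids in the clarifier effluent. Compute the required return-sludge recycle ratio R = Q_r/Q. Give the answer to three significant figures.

Mass balance around the secondary clarifier (neglecting effluent solids): R = X / (X_r − X) = 1500 / (8340 − 1500) = 0.2193.

R ≈ 0.219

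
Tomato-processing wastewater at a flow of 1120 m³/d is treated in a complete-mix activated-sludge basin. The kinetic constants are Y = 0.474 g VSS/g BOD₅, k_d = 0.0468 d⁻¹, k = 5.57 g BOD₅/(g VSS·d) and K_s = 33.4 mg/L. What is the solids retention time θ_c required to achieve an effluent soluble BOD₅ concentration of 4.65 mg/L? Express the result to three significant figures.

Specific growth rate at S = 4.65 mg/L: μ = YkS/(K_s+S) = 0.474·5.57·4.65/(33.4+4.65) = 0.3227 d⁻¹.
1/θ_c = 0.3227 − 0.0468 = 0.2759 d⁻¹, so θ_c = 3.625 d.

θ_c ≈ 3.63 d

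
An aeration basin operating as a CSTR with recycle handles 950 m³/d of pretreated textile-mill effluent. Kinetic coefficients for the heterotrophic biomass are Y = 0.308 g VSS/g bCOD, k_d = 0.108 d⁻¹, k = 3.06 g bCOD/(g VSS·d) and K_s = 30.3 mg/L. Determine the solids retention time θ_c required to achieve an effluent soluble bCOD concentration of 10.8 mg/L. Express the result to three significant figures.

At the target effluent, Y k S/(K_s+S) = 0.308×3.06×10.8/41.10 = 0.2477 d⁻¹.
1/θ_c = 0.2477 − 0.108 = 0.1397 d⁻¹, so θ_c = 7.160 d.

θ_c ≈ 7.16 d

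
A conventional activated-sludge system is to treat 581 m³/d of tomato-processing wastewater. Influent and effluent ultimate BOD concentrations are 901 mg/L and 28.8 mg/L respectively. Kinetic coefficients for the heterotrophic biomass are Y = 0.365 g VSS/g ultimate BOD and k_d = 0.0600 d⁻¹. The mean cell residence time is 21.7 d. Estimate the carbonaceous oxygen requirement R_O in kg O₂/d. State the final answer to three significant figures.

Observed yield with endogenous decay: Y_obs = Y / (1 + k_d·θ_c) = 0.365 / (1 + 0.0600 × 21.7) = 0.365 / 2.302 = 0.1586 g VSS/g ultimate BOD.
ΔS = 901 − 28.8 = 872.2 mg/L, so the substrate removal rate is 581 × 872.2/1000 = 506.7 kg ultimate BOD/d.
Net sludge production P_X = 0.1586 × 506.7 = 80.35 kg VSS/d.
R_O = Q·(S₀ − S) − 1.42·P_X = 506.7 − 1.42 × 80.35 = 392.7 kg O₂/d.

R_O ≈ 393 kg O₂/d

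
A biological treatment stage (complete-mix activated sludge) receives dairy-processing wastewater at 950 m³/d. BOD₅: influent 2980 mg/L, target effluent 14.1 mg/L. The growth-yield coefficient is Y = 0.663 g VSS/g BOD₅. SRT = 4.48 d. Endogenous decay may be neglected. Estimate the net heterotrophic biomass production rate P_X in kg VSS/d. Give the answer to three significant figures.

P_X ≈ 1870 kg VSS/d

No decay correction is needed, so Y_obs = Y = 0.663.
Q·(S₀ − S) = 950 × (2980 − 14.1) × 10⁻³ = 2818 kg/d removed.
So the net sludge growth is P_X = 0.6630 × 2818 = 1868 kg VSS/d.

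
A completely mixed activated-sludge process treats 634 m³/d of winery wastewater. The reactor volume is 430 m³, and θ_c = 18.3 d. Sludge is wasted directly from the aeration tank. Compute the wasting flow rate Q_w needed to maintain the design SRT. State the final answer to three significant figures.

Wasting from the aeration tank: Q_w = V / θ_c = 430.0 / 18.3 = 23.50 m³/d.

Q_w ≈ 23.5 m³/d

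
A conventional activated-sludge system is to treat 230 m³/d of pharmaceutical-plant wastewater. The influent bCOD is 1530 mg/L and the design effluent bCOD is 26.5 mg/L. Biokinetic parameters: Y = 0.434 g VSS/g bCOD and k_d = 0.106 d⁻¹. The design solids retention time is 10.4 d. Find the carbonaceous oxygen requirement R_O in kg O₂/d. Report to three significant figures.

Correct the yield for decay: Y_obs = Y/(1 + k_d θ_c) = 0.434 / (1 + 0.106 × 10.4) = 0.434 / 2.102 = 0.2064.
ΔS = 1530 − 26.5 = 1504 mg/L, so the substrate removal rate is 230 × 1504/1000 = 345.8 kg bCOD/d.
Biomass synthesised: P_X = Y_obs × 345.8 = 71.38 kg VSS/d.
Carbonaceous O₂ demand = substrate oxidised − cell-mass equivalent = 345.8 − 1.42 × 71.38 = 244.4 kg O₂/d.

R_O ≈ 244 kg O₂/d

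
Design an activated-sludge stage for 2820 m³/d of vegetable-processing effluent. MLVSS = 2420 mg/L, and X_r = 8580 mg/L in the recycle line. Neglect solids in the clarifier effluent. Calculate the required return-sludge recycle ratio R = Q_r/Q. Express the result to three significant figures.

R = Q_r/Q = X/(X_r − X) = 2420 / (8580 − 2420) = 0.3929.

R ≈ 0.393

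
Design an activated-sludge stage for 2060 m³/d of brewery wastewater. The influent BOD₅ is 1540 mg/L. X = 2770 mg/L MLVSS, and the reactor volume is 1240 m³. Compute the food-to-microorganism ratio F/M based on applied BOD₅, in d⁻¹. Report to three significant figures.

Food-to-microorganism ratio F/M = Q S₀ / (V X) = 2060 × 1540 / (1240 × 2770) = 0.9236 d⁻¹.

F/M ≈ 0.924 d⁻¹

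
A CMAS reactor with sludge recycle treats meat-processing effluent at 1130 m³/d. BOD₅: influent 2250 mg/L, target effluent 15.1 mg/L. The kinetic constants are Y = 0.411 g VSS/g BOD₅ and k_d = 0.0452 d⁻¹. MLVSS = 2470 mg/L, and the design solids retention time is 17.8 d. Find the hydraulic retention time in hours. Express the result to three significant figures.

From the SRT design equation V = Y Q (S₀−S) θ_c / [X (1 + k_d θ_c)] = 0.411 × 1130 × (2250 − 15.1) × 17.8 / [2470 × (1 + 0.0452 × 17.8)] = 1.85×10^7 / 4457 = 4145 m³.
HRT = V/Q = 4145 m³ / 1130 m³·d⁻¹ = 3.668 d × 24 = 88.04 h.

τ ≈ 88.0 h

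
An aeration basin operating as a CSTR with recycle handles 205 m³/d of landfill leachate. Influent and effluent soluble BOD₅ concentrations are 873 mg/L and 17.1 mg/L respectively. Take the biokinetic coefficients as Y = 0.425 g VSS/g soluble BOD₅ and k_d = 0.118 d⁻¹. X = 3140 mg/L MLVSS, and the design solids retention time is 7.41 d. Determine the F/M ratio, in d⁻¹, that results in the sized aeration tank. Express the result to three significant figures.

Steady-state biomass mass balance: V·X·(1 + k_d·θ_c) = Y·Q·(S₀ − S)·θ_c, so V = 0.425 × 205 × (873 − 17.1) × 7.41 / [3140 × (1 + 0.118 × 7.41)] = 5.53×10^5 / 5886 = 93.89 m³.
F/M = applied load / biomass = Q·S₀/(V·X) = 205 × 873 / (93.89 × 3140) = 0.6071 d⁻¹.

F/M ≈ 0.607 d⁻¹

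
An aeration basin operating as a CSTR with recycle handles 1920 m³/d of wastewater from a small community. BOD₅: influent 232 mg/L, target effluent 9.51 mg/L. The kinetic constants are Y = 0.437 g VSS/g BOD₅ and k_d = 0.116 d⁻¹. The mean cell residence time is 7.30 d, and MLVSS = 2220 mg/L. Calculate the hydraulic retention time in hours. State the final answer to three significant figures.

Rearranging the biomass balance for a CMAS with decay, V = Y·Q·ΔS·θ_c / [X·(1+k_d θ_c)] = 0.437 × 1920 × (232 − 9.51) × 7.30 / [2220 × (1 + 0.116 × 7.30)] = 1.36×10^6 / 4100 = 332.4 m³.
τ = V/Q = 332.4/1920 = 0.1731 d, or 4.155 h.

τ ≈ 4.15 h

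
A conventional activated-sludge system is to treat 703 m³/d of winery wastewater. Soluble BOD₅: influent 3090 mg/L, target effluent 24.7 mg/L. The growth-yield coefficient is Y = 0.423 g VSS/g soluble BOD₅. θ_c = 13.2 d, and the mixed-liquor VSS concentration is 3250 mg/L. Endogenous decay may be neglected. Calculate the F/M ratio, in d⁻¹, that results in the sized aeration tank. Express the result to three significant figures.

With k_d = 0 the design equation reduces to V = Y Q (S₀−S) θ_c / X = 0.423 × 703 × (3090 − 24.7) × 13.2 / 3250 = 3702 m³.
Food-to-microorganism ratio F/M = Q S₀ / (V X) = 703 × 3090 / (3702 × 3250) = 0.1805 d⁻¹.

F/M ≈ 0.181 d⁻¹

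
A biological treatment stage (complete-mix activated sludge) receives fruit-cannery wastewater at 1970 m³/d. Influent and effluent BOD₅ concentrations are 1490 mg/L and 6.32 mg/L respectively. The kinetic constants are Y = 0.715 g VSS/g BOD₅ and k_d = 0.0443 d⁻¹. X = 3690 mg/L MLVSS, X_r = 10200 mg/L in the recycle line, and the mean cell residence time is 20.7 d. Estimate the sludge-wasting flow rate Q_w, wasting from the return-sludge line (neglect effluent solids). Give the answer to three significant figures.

Q_w ≈ 107 m³/d

From the SRT design equation V = Y Q (S₀−S) θ_c / [X (1 + k_d θ_c)] = 0.715 × 1970 × (1490 − 6.32) × 20.7 / [3690 × (1 + 0.0443 × 20.7)] = 4.33×10^7 / 7074 = 6116 m³.
θ_c = V·X/(Q_w·X_r) when wasting from the recycle, so Q_w = V·X/(θ_c·X_r) = 6116 × 3690 / (20.7 × 10200) = 106.9 m³/d.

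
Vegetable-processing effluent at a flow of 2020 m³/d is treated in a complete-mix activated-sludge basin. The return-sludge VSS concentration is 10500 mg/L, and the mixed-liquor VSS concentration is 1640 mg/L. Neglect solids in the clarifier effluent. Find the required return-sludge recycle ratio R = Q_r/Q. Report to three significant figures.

R ≈ 0.185

R = Q_r/Q = X/(X_r − X) = 1640 / (10500 − 1640) = 0.1851.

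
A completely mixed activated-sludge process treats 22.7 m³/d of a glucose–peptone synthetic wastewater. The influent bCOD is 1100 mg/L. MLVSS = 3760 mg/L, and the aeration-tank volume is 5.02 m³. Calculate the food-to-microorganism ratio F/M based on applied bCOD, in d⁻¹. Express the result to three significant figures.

F/M ≈ 1.32 d⁻¹

Food-to-microorganism ratio F/M = Q S₀ / (V X) = 22.7 × 1100 / (5.020 × 3760) = 1.323 d⁻¹.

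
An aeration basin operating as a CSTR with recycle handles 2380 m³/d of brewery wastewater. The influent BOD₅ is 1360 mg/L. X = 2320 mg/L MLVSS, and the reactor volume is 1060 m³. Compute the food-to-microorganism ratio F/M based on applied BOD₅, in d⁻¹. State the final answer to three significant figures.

F/M = applied load / biomass = Q·S₀/(V·X) = 2380 × 1360 / (1060 × 2320) = 1.316 d⁻¹.

F/M ≈ 1.32 d⁻¹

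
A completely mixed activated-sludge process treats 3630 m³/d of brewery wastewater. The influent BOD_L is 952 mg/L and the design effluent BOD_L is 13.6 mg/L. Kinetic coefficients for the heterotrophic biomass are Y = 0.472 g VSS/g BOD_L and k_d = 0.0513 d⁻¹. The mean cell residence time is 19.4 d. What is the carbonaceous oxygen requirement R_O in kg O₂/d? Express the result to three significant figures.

R_O ≈ 2260 kg O₂/d

Observed yield with endogenous decay: Y_obs = Y / (1 + k_d·θ_c) = 0.472 / (1 + 0.0513 × 19.4) = 0.472 / 1.995 = 0.2366 g VSS/g BOD_L.
Q·(S₀ − S) = 3630 × (952 − 13.6) × 10⁻³ = 3406 kg/d removed.
Net sludge production P_X = 0.2366 × 3406 = 805.8 kg VSS/d.
R_O = Q·(S₀ − S) − 1.42·P_X = 3406 − 1.42 × 805.8 = 2262 kg O₂/d.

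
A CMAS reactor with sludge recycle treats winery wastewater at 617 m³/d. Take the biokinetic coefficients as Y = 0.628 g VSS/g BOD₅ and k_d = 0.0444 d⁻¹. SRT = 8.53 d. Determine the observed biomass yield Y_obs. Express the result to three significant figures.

Y_obs ≈ 0.455 g VSS/g BOD₅

Correct the yield for decay: Y_obs = Y/(1 + k_d θ_c) = 0.628 / (1 + 0.0444 × 8.53) = 0.628 / 1.379 = 0.4555.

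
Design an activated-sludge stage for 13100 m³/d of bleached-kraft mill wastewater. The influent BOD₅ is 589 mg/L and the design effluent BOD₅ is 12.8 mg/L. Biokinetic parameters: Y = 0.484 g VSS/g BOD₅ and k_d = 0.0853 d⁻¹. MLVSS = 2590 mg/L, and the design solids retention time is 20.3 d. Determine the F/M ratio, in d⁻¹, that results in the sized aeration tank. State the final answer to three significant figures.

Steady-state biomass mass balance: V·X·(1 + k_d·θ_c) = Y·Q·(S₀ − S)·θ_c, so V = 0.484 × 13100 × (589 − 12.8) × 20.3 / [2590 × (1 + 0.0853 × 20.3)] = 7.42×10^7 / 7075 = 10483 m³.
F/M = applied load / biomass = Q·S₀/(V·X) = 13100 × 589 / (10483 × 2590) = 0.2842 d⁻¹.

F/M ≈ 0.284 d⁻¹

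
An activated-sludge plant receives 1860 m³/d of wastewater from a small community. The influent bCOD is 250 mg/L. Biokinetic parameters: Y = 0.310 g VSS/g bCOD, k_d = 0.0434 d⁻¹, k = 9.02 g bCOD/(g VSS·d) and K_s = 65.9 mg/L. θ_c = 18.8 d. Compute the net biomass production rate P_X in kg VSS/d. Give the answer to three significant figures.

P_X ≈ 78.6 kg VSS/d

For a completely mixed reactor with recycle the Lawrence–McCarty relation gives S = K_s·(1 + k_d·θ_c) / [θ_c·(Y·k − k_d) − 1] = 65.9 × (1 + 0.0434 × 18.8) / [18.8 × (0.310 × 9.02 − 0.0434) − 1] = 119.7 / 50.75 = 2.358 mg/L.
Observed yield with endogenous decay: Y_obs = Y / (1 + k_d·θ_c) = 0.310 / (1 + 0.0434 × 18.8) = 0.310 / 1.816 = 0.1707 g VSS/g bCOD.
Substrate removed = Q·(S₀ − S) = 1860 m³/d × (250 − 2.36) g/m³ = 4.61×10^5 g/d = 460.6 kg/d.
So the net sludge growth is P_X = 0.1707 × 460.6 = 78.63 kg VSS/d.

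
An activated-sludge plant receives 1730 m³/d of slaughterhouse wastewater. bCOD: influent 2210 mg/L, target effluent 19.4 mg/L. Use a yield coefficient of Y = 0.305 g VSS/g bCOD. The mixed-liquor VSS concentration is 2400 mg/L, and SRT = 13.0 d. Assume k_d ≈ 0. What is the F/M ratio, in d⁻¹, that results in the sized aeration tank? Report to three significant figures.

V·X = Y·Q·ΔS·θ_c gives V = 0.305 × 1730 × (2210 − 19.4) × 13.0 / 2400 = 6261 m³.
F/M = Q·S₀ / (V·X) = 1730 × 2210 / (6261 × 2400) = 0.2544 g bCOD·(g VSS·d)⁻¹.

F/M ≈ 0.254 d⁻¹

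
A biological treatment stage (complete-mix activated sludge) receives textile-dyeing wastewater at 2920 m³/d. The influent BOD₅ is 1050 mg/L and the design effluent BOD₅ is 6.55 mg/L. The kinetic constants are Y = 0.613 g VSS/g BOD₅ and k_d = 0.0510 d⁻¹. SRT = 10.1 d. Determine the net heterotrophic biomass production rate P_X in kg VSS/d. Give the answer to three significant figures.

Observed yield with endogenous decay: Y_obs = Y / (1 + k_d·θ_c) = 0.613 / (1 + 0.0510 × 10.1) = 0.613 / 1.515 = 0.4046 g VSS/g BOD₅.
ΔS = 1050 − 6.55 = 1043 mg/L, so the substrate removal rate is 2920 × 1043/1000 = 3047 kg BOD₅/d.
So the net sludge growth is P_X = 0.4046 × 3047 = 1233 kg VSS/d.

P_X ≈ 1230 kg VSS/d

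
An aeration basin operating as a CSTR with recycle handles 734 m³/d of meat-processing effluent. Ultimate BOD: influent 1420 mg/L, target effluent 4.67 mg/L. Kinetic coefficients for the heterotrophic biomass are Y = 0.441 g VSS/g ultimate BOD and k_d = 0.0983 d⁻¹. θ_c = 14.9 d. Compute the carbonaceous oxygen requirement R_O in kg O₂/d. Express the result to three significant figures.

R_O ≈ 775 kg O₂/d

Observed yield with endogenous decay: Y_obs = Y / (1 + k_d·θ_c) = 0.441 / (1 + 0.0983 × 14.9) = 0.441 / 2.465 = 0.1789 g VSS/g ultimate BOD.
ΔS = 1420 − 4.67 = 1415 mg/L, so the substrate removal rate is 734 × 1415/1000 = 1039 kg ultimate BOD/d.
Net sludge production P_X = 0.1789 × 1039 = 185.9 kg VSS/d.
R_O = Q·ΔS − 1.42 P_X = 1039 − 264.0 = 774.9 kg O₂/d.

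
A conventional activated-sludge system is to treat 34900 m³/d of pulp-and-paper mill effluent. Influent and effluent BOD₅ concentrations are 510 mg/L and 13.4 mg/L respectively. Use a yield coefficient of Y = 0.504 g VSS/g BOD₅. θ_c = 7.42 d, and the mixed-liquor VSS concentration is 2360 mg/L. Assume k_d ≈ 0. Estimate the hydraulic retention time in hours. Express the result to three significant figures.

τ ≈ 18.9 h

With k_d = 0 the design equation reduces to V = Y Q (S₀−S) θ_c / X = 0.504 × 34900 × (510 − 13.4) × 7.42 / 2360 = 27463 m³.
HRT = V/Q = 27463 m³ / 34900 m³·d⁻¹ = 0.7869 d × 24 = 18.89 h.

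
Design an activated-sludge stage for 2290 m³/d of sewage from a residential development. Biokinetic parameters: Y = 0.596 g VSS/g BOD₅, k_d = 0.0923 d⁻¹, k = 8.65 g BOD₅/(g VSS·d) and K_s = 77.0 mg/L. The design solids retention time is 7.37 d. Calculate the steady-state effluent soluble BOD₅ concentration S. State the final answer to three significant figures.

From the Monod/SRT balance for a CMAS, S = K_s·(1+k_d θ_c)/[θ_c·(Y k − k_d) − 1] = 77.0 × (1 + 0.0923 × 7.37) / [7.37 × (0.596 × 8.65 − 0.0923) − 1] = 129.4 / 36.32 = 3.563 mg/L.

S ≈ 3.56 mg/L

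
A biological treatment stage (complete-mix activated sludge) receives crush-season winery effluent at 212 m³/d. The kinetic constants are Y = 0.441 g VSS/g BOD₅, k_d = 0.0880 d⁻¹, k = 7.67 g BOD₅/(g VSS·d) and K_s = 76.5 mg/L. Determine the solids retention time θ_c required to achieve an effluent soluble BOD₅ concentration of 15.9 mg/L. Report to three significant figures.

From 1/θ_c = Y·k·S/(K_s + S) − k_d: Y·k·S/(K_s+S) = 0.441 × 7.67 × 15.9 / (76.5 + 15.9) = 0.5820 d⁻¹.
θ_c = 1/(μ − k_d) = 1/(0.5820 − 0.0880) = 1/0.4940 = 2.024 d.

θ_c ≈ 2.02 d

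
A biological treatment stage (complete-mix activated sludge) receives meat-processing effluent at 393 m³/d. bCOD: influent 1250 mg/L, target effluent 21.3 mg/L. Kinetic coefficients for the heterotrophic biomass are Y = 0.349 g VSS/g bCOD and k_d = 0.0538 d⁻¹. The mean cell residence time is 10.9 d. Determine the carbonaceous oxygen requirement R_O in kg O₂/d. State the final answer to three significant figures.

The observed yield is Y_obs = Y/(1 + k_d·θ_c) = 0.349 / (1 + 0.0538 × 10.9) = 0.349 / 1.586 = 0.2200 g VSS per g bCOD removed.
ΔS = 1250 − 21.3 = 1229 mg/L, so the substrate removal rate is 393 × 1229/1000 = 482.9 kg bCOD/d.
Biomass synthesised: P_X = Y_obs × 482.9 = 106.2 kg VSS/d.
R_O = Q·(S₀ − S) − 1.42·P_X = 482.9 − 1.42 × 106.2 = 332.0 kg O₂/d.

R_O ≈ 332 kg O₂/d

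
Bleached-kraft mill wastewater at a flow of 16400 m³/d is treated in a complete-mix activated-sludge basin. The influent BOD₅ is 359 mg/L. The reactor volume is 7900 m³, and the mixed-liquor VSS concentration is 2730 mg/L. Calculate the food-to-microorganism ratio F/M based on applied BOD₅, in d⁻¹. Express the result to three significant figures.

F/M = Q·S₀ / (V·X) = 16400 × 359 / (7900 × 2730) = 0.2730 g BOD₅·(g VSS·d)⁻¹.

F/M ≈ 0.273 d⁻¹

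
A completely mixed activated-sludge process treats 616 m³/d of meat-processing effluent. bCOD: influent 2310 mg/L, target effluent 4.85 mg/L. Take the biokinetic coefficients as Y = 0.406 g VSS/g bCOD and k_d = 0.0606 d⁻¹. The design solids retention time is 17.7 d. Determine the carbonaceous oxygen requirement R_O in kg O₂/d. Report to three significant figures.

R_O ≈ 1020 kg O₂/d

Correct the yield for decay: Y_obs = Y/(1 + k_d θ_c) = 0.406 / (1 + 0.0606 × 17.7) = 0.406 / 2.073 = 0.1959.
Q·(S₀ − S) = 616 × (2310 − 4.85) × 10⁻³ = 1420 kg/d removed.
Biomass synthesised: P_X = Y_obs × 1420 = 278.2 kg VSS/d.
R_O = Q·(S₀ − S) − 1.42·P_X = 1420 − 1.42 × 278.2 = 1025 kg O₂/d.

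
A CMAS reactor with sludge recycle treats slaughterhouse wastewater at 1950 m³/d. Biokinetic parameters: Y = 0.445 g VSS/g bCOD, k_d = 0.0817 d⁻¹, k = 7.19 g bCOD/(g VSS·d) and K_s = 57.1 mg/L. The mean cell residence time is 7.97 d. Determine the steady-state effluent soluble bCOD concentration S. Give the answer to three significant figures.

For a completely mixed reactor with recycle the Lawrence–McCarty relation gives S = K_s·(1 + k_d·θ_c) / [θ_c·(Y·k − k_d) − 1] = 57.1 × (1 + 0.0817 × 7.97) / [7.97 × (0.445 × 7.19 − 0.0817) − 1] = 94.28 / 23.85 = 3.953 mg/L.

S ≈ 3.95 mg/L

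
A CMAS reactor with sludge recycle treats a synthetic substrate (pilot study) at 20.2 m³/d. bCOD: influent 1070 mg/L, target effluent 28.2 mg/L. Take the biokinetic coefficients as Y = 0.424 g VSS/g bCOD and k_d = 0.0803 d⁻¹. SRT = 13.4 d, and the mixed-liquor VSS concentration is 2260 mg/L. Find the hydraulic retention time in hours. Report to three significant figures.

τ ≈ 30.3 h

Steady-state biomass mass balance: V·X·(1 + k_d·θ_c) = Y·Q·(S₀ − S)·θ_c, so V = 0.424 × 20.2 × (1070 − 28.2) × 13.4 / [2260 × (1 + 0.0803 × 13.4)] = 1.2×10^5 / 4692 = 25.48 m³.
HRT = V/Q = 25.48 m³ / 20.2 m³·d⁻¹ = 1.262 d × 24 = 30.28 h.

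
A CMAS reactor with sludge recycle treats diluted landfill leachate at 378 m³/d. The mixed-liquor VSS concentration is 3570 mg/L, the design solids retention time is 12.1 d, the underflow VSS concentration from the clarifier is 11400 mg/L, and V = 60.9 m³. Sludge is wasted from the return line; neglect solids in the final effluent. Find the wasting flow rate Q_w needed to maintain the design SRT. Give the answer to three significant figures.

Q_w ≈ 1.58 m³/d

Q_w = (V·X)/(θ_c X_r) = 60.90 × 3570 / (12.1 × 11400) = 1.576 m³/d.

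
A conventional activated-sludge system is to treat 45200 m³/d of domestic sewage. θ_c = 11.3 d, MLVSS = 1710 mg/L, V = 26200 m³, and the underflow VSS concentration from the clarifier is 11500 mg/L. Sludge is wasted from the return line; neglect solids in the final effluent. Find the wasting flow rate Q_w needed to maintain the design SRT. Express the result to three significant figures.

Wasting from the return line (neglecting effluent solids): Q_w = V·X / (θ_c·X_r) = 26200 × 1710 / (11.3 × 11500) = 344.8 m³/d.

Q_w ≈ 345 m³/d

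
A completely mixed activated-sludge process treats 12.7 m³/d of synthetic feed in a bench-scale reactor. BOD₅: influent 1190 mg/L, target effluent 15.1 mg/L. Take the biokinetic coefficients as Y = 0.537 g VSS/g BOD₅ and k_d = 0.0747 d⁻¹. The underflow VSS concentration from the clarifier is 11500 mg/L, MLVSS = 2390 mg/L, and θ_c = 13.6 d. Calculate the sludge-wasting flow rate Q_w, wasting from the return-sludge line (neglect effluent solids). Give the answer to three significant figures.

From the SRT design equation V = Y Q (S₀−S) θ_c / [X (1 + k_d θ_c)] = 0.537 × 12.7 × (1190 − 15.1) × 13.6 / [2390 × (1 + 0.0747 × 13.6)] = 1.09×10^5 / 4818 = 22.62 m³.
θ_c = V·X/(Q_w·X_r) when wasting from the recycle, so Q_w = V·X/(θ_c·X_r) = 22.62 × 2390 / (13.6 × 11500) = 0.3456 m³/d.

Q_w ≈ 0.346 m³/d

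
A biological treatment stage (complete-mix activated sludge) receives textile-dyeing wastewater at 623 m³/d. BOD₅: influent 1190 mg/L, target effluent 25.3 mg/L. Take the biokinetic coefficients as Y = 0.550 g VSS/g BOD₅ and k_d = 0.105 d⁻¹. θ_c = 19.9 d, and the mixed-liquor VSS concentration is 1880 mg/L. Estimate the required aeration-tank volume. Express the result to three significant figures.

Steady-state biomass mass balance: V·X·(1 + k_d·θ_c) = Y·Q·(S₀ − S)·θ_c, so V = 0.550 × 623 × (1190 − 25.3) × 19.9 / [1880 × (1 + 0.105 × 19.9)] = 7.94×10^6 / 5808 = 1367 m³.

V ≈ 1370 m³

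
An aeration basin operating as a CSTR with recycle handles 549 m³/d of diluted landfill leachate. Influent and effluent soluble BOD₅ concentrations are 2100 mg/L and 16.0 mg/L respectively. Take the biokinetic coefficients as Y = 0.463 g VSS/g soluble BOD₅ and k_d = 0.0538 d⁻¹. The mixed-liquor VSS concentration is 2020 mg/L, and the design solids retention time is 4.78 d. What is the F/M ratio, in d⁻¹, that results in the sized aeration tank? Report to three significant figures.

F/M ≈ 0.572 d⁻¹

Rearranging the biomass balance for a CMAS with decay, V = Y·Q·ΔS·θ_c / [X·(1+k_d θ_c)] = 0.463 × 549 × (2100 − 16.0) × 4.78 / [2020 × (1 + 0.0538 × 4.78)] = 2.53×10^6 / 2539 = 997.1 m³.
Food-to-microorganism ratio F/M = Q S₀ / (V X) = 549 × 2100 / (997.1 × 2020) = 0.5724 d⁻¹.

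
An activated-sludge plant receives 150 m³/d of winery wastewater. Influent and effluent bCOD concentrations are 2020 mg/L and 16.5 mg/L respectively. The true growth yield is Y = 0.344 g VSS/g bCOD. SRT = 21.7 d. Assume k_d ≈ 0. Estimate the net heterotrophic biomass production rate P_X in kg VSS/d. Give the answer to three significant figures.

P_X ≈ 103 kg VSS/d

Since k_d ≈ 0, Y_obs = Y = 0.344 g VSS/g bCOD.
Substrate removed = Q·(S₀ − S) = 150 m³/d × (2020 − 16.5) g/m³ = 3.01×10^5 g/d = 300.5 kg/d.
Biomass produced: P_X = Y_obs·Q·ΔS = 0.3440 × 300.5 ≈ 103.4 kg VSS/d.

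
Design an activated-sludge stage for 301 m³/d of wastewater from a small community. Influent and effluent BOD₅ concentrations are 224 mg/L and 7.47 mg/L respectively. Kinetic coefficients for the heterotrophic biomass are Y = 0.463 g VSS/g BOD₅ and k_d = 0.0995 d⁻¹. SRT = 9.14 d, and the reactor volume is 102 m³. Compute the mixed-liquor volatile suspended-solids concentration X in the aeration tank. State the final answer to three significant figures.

X = Y·Q·ΔS·θ_c / [V·(1 + k_d θ_c)] = 0.463 × 301 × (224 − 7.47) × 9.14 / [102 × (1 + 0.0995 × 9.14)] = 1416 mg/L.

X ≈ 1420 mg/L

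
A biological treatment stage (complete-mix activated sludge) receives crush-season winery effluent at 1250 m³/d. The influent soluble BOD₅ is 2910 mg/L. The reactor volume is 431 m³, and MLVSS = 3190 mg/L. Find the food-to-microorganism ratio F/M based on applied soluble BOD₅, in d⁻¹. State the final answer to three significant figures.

Food-to-microorganism ratio F/M = Q S₀ / (V X) = 1250 × 2910 / (431.0 × 3190) = 2.646 d⁻¹.

F/M ≈ 2.65 d⁻¹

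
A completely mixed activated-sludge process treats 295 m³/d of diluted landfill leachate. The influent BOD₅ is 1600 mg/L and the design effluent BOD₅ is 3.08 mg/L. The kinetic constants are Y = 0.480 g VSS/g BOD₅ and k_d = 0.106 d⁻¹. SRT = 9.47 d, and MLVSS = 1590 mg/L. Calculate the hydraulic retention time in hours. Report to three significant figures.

Steady-state biomass mass balance: V·X·(1 + k_d·θ_c) = Y·Q·(S₀ − S)·θ_c, so V = 0.480 × 295 × (1600 − 3.08) × 9.47 / [1590 × (1 + 0.106 × 9.47)] = 2.14×10^6 / 3186 = 672.1 m³.
Hydraulic retention time τ = V/Q = 672.1 / 295 = 2.278 d = 54.68 h.

τ ≈ 54.7 h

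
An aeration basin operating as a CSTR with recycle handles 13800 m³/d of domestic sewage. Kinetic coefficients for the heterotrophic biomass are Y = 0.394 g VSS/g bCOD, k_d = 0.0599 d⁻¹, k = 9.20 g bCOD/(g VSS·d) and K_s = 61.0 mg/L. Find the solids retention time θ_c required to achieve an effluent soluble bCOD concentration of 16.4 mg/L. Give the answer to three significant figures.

θ_c ≈ 1.41 d

Specific growth rate at S = 16.4 mg/L: μ = YkS/(K_s+S) = 0.394·9.20·16.4/(61.0+16.4) = 0.7680 d⁻¹.
θ_c = 1/(μ − k_d) = 1/(0.7680 − 0.0599) = 1/0.7081 = 1.412 d.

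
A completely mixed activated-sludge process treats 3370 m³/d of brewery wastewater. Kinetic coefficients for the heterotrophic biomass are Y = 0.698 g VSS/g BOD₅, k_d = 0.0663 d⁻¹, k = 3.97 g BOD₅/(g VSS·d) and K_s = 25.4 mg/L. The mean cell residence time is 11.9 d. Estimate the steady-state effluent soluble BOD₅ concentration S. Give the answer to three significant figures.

For a completely mixed reactor with recycle the Lawrence–McCarty relation gives S = K_s·(1 + k_d·θ_c) / [θ_c·(Y·k − k_d) − 1] = 25.4 × (1 + 0.0663 × 11.9) / [11.9 × (0.698 × 3.97 − 0.0663) − 1] = 45.44 / 31.19 = 1.457 mg/L.

S ≈ 1.46 mg/L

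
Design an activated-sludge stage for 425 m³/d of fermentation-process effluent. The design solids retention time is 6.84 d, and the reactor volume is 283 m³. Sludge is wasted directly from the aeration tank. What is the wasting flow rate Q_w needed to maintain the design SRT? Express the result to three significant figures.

Q_w ≈ 41.4 m³/d

For wasting at MLVSS concentration, Q_w = V/θ_c = 283.0/6.84 = 41.37 m³/d.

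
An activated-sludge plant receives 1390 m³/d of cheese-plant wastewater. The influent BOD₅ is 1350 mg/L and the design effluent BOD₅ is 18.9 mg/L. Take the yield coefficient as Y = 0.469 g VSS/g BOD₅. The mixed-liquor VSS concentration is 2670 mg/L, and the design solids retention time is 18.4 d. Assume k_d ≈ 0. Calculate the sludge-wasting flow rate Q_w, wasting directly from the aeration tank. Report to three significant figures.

Q_w ≈ 325 m³/d

Biomass mass balance (decay neglected): V·X = Y·Q·(S₀ − S)·θ_c, so V = 0.469 × 1390 × (1350 − 18.9) × 18.4 / 2670 = 5980 m³.
With mixed-liquor wasting, θ_c = V/Q_w, so Q_w = V/θ_c = 5980/18.4 = 325.0 m³/d.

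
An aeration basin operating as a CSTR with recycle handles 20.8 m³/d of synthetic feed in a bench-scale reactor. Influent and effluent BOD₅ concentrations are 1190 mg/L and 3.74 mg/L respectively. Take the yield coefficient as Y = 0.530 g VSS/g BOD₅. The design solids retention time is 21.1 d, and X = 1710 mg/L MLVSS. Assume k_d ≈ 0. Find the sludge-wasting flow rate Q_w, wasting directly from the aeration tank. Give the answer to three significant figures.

With k_d = 0 the design equation reduces to V = Y Q (S₀−S) θ_c / X = 0.530 × 20.8 × (1190 − 3.74) × 21.1 / 1710 = 161.4 m³.
With mixed-liquor wasting, θ_c = V/Q_w, so Q_w = V/θ_c = 161.4/21.1 = 7.648 m³/d.

Q_w ≈ 7.65 m³/d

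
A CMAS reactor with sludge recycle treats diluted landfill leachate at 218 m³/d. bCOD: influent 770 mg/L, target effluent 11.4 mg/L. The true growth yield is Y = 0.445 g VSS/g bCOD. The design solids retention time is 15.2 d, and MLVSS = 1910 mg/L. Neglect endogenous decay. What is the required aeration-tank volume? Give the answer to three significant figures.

V ≈ 586 m³

V·X = Y·Q·ΔS·θ_c gives V = 0.445 × 218 × (770 − 11.4) × 15.2 / 1910 = 585.7 m³.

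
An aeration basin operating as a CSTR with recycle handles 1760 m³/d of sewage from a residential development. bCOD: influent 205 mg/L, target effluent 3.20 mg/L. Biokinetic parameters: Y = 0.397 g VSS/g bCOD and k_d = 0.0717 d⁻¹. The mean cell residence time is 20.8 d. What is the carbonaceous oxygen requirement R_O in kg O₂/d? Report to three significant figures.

R_O ≈ 275 kg O₂/d

The observed yield is Y_obs = Y/(1 + k_d·θ_c) = 0.397 / (1 + 0.0717 × 20.8) = 0.397 / 2.491 = 0.1594 g VSS per g bCOD removed.
Mass of bCOD removed per day: Q(S₀ − S) = 1760 × 201.8 g/m³ = 355.2 kg/d.
Biomass synthesised: P_X = Y_obs × 355.2 = 56.60 kg VSS/d.
R_O = Q·ΔS − 1.42 P_X = 355.2 − 80.37 = 274.8 kg O₂/d.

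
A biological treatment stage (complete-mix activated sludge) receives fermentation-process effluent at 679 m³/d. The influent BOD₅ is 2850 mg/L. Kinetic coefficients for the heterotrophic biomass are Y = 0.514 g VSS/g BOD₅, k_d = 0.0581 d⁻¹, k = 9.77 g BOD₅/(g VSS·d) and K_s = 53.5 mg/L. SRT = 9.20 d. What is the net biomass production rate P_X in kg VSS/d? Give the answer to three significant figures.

Effluent substrate depends only on kinetics and SRT: S = K_s(1 + k_d θ_c) / [θ_c(Yk − k_d) − 1] = 53.5 × (1 + 0.0581 × 9.20) / [9.20 × (0.514 × 9.77 − 0.0581) − 1] = 82.10 / 44.67 = 1.838 mg/L.
The observed yield is Y_obs = Y/(1 + k_d·θ_c) = 0.514 / (1 + 0.0581 × 9.20) = 0.514 / 1.535 = 0.3350 g VSS per g BOD₅ removed.
Mass of BOD₅ removed per day: Q(S₀ − S) = 679 × 2848 g/m³ = 1934 kg/d.
So the net sludge growth is P_X = 0.3350 × 1934 = 647.8 kg VSS/d.

P_X ≈ 648 kg VSS/d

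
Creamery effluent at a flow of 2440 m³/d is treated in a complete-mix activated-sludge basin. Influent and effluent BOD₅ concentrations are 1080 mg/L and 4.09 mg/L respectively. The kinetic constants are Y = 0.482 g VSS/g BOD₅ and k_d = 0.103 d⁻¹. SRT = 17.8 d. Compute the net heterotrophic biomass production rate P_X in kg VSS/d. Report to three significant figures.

P_X ≈ 447 kg VSS/d

Correct the yield for decay: Y_obs = Y/(1 + k_d θ_c) = 0.482 / (1 + 0.103 × 17.8) = 0.482 / 2.833 = 0.1701.
Q·(S₀ − S) = 2440 × (1080 − 4.09) × 10⁻³ = 2625 kg/d removed.
So the net sludge growth is P_X = 0.1701 × 2625 = 446.6 kg VSS/d.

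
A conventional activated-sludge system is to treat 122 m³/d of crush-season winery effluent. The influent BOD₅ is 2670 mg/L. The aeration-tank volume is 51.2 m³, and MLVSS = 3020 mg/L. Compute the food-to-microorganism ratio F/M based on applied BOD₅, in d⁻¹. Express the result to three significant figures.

F/M ≈ 2.11 d⁻¹

Food-to-microorganism ratio F/M = Q S₀ / (V X) = 122 × 2670 / (51.20 × 3020) = 2.107 d⁻¹.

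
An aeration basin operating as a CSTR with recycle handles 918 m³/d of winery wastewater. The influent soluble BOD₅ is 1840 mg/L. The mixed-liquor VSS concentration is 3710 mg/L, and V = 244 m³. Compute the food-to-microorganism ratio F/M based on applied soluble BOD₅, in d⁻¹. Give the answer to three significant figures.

F/M = applied load / biomass = Q·S₀/(V·X) = 918 × 1840 / (244.0 × 3710) = 1.866 d⁻¹.

F/M ≈ 1.87 d⁻¹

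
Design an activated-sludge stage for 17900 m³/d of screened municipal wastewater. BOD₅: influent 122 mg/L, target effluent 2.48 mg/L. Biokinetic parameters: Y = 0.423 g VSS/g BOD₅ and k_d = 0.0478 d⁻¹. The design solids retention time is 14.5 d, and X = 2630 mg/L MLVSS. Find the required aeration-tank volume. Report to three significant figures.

V ≈ 2950 m³

Steady-state biomass mass balance: V·X·(1 + k_d·θ_c) = Y·Q·(S₀ − S)·θ_c, so V = 0.423 × 17900 × (122 − 2.48) × 14.5 / [2630 × (1 + 0.0478 × 14.5)] = 1.31×10^7 / 4453 = 2947 m³.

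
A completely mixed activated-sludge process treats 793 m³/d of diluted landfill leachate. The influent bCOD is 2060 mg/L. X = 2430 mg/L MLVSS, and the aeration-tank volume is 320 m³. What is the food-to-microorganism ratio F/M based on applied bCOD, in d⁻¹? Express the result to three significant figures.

F/M ≈ 2.10 d⁻¹

F/M = applied load / biomass = Q·S₀/(V·X) = 793 × 2060 / (320.0 × 2430) = 2.101 d⁻¹.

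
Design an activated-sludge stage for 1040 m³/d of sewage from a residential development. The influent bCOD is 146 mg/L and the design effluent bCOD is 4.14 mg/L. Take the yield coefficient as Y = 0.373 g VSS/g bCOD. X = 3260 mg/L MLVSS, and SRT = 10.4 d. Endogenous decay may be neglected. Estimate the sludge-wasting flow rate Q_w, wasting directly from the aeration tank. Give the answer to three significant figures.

Biomass mass balance (decay neglected): V·X = Y·Q·(S₀ − S)·θ_c, so V = 0.373 × 1040 × (146 − 4.14) × 10.4 / 3260 = 175.6 m³.
With mixed-liquor wasting, θ_c = V/Q_w, so Q_w = V/θ_c = 175.6/10.4 = 16.88 m³/d.

Q_w ≈ 16.9 m³/d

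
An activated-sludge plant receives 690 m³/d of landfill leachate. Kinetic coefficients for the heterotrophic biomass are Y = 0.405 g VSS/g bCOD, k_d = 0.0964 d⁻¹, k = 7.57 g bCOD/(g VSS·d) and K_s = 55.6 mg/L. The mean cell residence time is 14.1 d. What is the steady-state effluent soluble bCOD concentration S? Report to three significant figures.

S ≈ 3.21 mg/L

For a completely mixed reactor with recycle the Lawrence–McCarty relation gives S = K_s·(1 + k_d·θ_c) / [θ_c·(Y·k − k_d) − 1] = 55.6 × (1 + 0.0964 × 14.1) / [14.1 × (0.405 × 7.57 − 0.0964) − 1] = 131.2 / 40.87 = 3.210 mg/L.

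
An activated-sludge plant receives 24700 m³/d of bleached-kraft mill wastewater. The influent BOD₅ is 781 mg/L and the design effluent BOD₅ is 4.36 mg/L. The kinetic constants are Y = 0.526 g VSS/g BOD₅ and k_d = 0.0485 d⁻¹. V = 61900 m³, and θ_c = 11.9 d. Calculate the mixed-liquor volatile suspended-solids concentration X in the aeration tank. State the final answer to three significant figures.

X = Y·Q·ΔS·θ_c / [V·(1 + k_d θ_c)] = 0.526 × 24700 × (781 − 4.36) × 11.9 / [61900 × (1 + 0.0485 × 11.9)] = 1230 mg/L.

X ≈ 1230 mg/L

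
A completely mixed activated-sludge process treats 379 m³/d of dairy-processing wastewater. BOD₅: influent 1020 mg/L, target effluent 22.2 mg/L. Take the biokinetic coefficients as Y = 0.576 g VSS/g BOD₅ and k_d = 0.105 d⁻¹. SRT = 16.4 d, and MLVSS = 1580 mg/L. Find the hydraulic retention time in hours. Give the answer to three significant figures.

τ ≈ 52.6 h

Steady-state biomass mass balance: V·X·(1 + k_d·θ_c) = Y·Q·(S₀ − S)·θ_c, so V = 0.576 × 379 × (1020 − 22.2) × 16.4 / [1580 × (1 + 0.105 × 16.4)] = 3.57×10^6 / 4301 = 830.6 m³.
HRT = V/Q = 830.6 m³ / 379 m³·d⁻¹ = 2.192 d × 24 = 52.60 h.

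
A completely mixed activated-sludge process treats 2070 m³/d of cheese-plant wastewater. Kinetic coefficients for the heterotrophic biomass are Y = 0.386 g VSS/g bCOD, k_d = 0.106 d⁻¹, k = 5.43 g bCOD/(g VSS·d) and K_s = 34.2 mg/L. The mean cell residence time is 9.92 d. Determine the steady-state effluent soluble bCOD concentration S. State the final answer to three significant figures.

From the Monod/SRT balance for a CMAS, S = K_s·(1+k_d θ_c)/[θ_c·(Y k − k_d) − 1] = 34.2 × (1 + 0.106 × 9.92) / [9.92 × (0.386 × 5.43 − 0.106) − 1] = 70.16 / 18.74 = 3.744 mg/L.

S ≈ 3.74 mg/L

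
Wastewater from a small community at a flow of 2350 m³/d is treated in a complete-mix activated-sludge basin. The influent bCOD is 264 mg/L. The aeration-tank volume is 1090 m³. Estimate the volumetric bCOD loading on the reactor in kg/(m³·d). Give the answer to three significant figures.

L_v ≈ 0.569 kg bCOD/(m³·d)

Volumetric loading L_v = Q·S₀ / V = 2350 × 264 g/m³ / 1090 m³ = 569.2 g/(m³·d) = 0.5692 kg bCOD/(m³·d).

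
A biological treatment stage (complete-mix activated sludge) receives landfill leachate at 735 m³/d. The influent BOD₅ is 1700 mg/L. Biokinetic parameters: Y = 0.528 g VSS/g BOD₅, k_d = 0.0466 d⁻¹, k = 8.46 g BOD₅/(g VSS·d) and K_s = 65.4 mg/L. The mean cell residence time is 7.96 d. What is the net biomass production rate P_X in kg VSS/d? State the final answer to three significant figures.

From the Monod/SRT balance for a CMAS, S = K_s·(1+k_d θ_c)/[θ_c·(Y k − k_d) − 1] = 65.4 × (1 + 0.0466 × 7.96) / [7.96 × (0.528 × 8.46 − 0.0466) − 1] = 89.66 / 34.19 = 2.623 mg/L.
Y_obs = Y / (1 + k_d θ_c) = 0.528 / (1 + 0.0466 × 7.96) = 0.528 / 1.371 = 0.3851.
ΔS = 1700 − 2.62 = 1697 mg/L, so the substrate removal rate is 735 × 1697/1000 = 1248 kg BOD₅/d.
Biomass produced: P_X = Y_obs·Q·ΔS = 0.3851 × 1248 ≈ 480.5 kg VSS/d.

P_X ≈ 480 kg VSS/d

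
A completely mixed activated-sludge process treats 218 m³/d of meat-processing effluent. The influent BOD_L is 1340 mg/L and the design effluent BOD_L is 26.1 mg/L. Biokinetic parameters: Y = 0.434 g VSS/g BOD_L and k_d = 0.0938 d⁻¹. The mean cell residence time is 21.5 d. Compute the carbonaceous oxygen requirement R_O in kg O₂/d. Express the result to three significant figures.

R_O ≈ 228 kg O₂/d

Y_obs = Y / (1 + k_d θ_c) = 0.434 / (1 + 0.0938 × 21.5) = 0.434 / 3.017 = 0.1439.
Mass of BOD_L removed per day: Q(S₀ − S) = 218 × 1314 g/m³ = 286.4 kg/d.
Net sludge production P_X = 0.1439 × 286.4 = 41.21 kg VSS/d.
R_O = Q·ΔS − 1.42 P_X = 286.4 − 58.51 = 227.9 kg O₂/d.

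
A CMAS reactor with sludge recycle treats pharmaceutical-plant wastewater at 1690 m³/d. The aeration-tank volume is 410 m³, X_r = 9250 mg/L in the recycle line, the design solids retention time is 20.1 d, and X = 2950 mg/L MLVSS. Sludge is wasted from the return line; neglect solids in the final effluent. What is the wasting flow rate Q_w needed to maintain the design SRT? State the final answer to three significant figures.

Q_w ≈ 6.51 m³/d

θ_c = V·X/(Q_w·X_r) when wasting from the recycle, so Q_w = V·X/(θ_c·X_r) = 410.0 × 2950 / (20.1 × 9250) = 6.505 m³/d.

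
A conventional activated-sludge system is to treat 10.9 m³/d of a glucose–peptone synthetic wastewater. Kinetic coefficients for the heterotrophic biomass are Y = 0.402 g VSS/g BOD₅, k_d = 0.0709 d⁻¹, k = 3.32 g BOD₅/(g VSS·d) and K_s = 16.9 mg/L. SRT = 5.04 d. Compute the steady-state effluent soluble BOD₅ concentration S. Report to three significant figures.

S ≈ 4.27 mg/L

From the Monod/SRT balance for a CMAS, S = K_s·(1+k_d θ_c)/[θ_c·(Y k − k_d) − 1] = 16.9 × (1 + 0.0709 × 5.04) / [5.04 × (0.402 × 3.32 − 0.0709) − 1] = 22.94 / 5.369 = 4.272 mg/L.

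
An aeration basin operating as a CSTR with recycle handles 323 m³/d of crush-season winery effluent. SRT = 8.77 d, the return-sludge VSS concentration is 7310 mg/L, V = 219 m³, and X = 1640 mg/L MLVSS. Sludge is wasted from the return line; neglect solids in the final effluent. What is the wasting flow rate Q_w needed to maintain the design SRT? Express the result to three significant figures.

Q_w ≈ 5.60 m³/d

θ_c = V·X/(Q_w·X_r) when wasting from the recycle, so Q_w = V·X/(θ_c·X_r) = 219.0 × 1640 / (8.77 × 7310) = 5.602 m³/d.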